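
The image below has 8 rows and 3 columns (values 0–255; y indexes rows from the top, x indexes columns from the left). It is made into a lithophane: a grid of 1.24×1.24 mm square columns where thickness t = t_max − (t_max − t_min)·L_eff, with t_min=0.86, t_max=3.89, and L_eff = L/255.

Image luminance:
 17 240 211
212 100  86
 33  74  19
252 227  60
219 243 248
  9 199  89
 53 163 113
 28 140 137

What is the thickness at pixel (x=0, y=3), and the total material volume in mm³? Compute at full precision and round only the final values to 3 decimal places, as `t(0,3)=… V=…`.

t(0,3)=0.896 V=85.597

span = t_max - t_min = 3.89 - 0.86 = 3.030
L(0,3) = 252, L_eff = 252/255 = 0.988235
t(0,3) = 3.89 - 3.030·0.988235 = 0.896
Σt over all 8·3 pixels = 118297/2125 ≈ 55.6691765
V = pitch²·Σt = 1.24²·118297/2125 = 85.597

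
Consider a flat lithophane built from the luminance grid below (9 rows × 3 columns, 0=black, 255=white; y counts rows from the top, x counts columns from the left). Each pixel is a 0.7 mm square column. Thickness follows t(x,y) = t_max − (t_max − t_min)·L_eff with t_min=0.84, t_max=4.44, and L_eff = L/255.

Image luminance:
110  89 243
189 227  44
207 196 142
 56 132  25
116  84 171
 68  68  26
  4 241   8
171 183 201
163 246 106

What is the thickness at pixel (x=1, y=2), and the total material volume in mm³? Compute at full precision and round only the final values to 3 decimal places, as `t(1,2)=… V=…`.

span = t_max - t_min = 4.44 - 0.84 = 3.600
L(1,2) = 196, L_eff = 196/255 = 0.768627
t(1,2) = 4.44 - 3.600·0.768627 = 1.673
Σt over all 9·3 pixels = 29853/425 ≈ 70.2423529
V = pitch²·Σt = 0.7²·29853/425 = 34.419

t(1,2)=1.673 V=34.419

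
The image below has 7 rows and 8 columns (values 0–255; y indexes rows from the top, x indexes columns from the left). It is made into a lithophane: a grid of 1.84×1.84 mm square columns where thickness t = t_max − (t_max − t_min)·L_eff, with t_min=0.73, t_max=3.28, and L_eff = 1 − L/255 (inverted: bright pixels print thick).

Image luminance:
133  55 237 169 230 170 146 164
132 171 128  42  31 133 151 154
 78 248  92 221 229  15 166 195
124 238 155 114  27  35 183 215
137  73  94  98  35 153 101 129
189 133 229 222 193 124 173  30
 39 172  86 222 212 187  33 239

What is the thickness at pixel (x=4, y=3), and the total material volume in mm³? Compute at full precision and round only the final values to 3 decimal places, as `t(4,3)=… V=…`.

t(4,3)=1.000 V=405.324

span = t_max - t_min = 3.28 - 0.73 = 2.550
L(4,3) = 27, L_eff = 1 - 27/255 = 0.894118 (inverted)
t(4,3) = 3.28 - 2.550·0.894118 = 1.000
Σt over all 7·8 pixels = 119.72
V = pitch²·Σt = 1.84²·119.72 = 405.324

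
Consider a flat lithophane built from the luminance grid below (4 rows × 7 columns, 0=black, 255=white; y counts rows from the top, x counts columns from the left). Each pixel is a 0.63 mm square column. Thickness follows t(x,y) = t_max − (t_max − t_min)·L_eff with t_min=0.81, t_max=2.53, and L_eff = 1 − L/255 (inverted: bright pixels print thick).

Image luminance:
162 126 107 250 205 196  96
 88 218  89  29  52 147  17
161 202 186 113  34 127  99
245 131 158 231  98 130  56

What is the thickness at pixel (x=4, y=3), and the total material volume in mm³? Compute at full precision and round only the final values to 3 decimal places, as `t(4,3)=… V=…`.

t(4,3)=1.471 V=19.049

span = t_max - t_min = 2.53 - 0.81 = 1.720
L(4,3) = 98, L_eff = 1 - 98/255 = 0.615686 (inverted)
t(4,3) = 2.53 - 1.720·0.615686 = 1.471
Σt over all 4·7 pixels = 101988/2125 ≈ 47.9943529
V = pitch²·Σt = 0.63²·101988/2125 = 19.049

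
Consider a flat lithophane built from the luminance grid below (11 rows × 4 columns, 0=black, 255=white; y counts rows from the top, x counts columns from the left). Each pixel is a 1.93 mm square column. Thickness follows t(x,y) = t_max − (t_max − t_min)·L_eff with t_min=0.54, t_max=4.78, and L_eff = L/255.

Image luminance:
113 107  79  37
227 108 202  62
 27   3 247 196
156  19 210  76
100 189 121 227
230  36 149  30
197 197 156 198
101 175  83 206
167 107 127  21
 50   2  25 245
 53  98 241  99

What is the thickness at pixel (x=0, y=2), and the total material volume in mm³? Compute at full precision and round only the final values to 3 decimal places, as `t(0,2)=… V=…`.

span = t_max - t_min = 4.78 - 0.54 = 4.240
L(0,2) = 27, L_eff = 27/255 = 0.105882
t(0,2) = 4.78 - 4.240·0.105882 = 4.331
Σt over all 11·4 pixels = 252632/2125 ≈ 118.8856471
V = pitch²·Σt = 1.93²·252632/2125 = 442.837

t(0,2)=4.331 V=442.837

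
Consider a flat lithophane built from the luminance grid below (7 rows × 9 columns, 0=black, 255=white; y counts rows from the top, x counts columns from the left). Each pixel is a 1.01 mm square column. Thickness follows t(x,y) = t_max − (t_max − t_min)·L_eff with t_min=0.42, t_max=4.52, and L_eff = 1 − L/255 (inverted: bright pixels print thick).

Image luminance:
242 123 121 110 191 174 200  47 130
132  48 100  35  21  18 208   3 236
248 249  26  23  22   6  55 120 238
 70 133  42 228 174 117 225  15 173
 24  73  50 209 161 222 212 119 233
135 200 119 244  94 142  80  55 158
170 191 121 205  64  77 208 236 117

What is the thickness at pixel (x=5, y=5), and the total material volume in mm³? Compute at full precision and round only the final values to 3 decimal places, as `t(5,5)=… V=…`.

t(5,5)=2.703 V=161.846

span = t_max - t_min = 4.52 - 0.42 = 4.100
L(5,5) = 142, L_eff = 1 - 142/255 = 0.443137 (inverted)
t(5,5) = 4.52 - 4.100·0.443137 = 2.703
Σt over all 7·9 pixels = 16183/102 ≈ 158.6568627
V = pitch²·Σt = 1.01²·16183/102 = 161.846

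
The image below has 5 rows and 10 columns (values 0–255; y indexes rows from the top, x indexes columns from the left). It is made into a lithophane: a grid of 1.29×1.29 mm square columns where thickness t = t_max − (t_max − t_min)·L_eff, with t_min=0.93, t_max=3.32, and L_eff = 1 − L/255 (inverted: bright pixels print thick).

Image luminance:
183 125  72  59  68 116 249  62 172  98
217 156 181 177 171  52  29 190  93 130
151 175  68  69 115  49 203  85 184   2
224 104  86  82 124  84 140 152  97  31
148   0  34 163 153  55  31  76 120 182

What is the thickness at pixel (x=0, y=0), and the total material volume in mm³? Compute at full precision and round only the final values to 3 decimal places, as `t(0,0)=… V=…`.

t(0,0)=2.645 V=167.640

span = t_max - t_min = 3.32 - 0.93 = 2.390
L(0,0) = 183, L_eff = 1 - 183/255 = 0.282353 (inverted)
t(0,0) = 3.32 - 2.390·0.282353 = 2.645
Σt over all 5·10 pixels = 856281/8500 ≈ 100.7389412
V = pitch²·Σt = 1.29²·856281/8500 = 167.640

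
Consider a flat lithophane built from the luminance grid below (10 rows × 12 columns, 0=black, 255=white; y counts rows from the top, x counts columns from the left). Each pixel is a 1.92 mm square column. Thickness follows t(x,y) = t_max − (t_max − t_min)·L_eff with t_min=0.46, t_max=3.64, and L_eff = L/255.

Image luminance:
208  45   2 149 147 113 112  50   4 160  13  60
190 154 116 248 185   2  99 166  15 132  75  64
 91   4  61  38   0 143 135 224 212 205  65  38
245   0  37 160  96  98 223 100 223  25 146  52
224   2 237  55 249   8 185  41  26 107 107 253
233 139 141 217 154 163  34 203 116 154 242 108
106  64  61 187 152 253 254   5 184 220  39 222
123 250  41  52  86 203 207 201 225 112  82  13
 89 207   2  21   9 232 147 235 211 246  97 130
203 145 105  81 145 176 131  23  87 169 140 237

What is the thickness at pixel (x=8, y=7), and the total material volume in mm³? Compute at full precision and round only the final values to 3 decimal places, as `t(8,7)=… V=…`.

span = t_max - t_min = 3.64 - 0.46 = 3.180
L(8,7) = 225, L_eff = 225/255 = 0.882353
t(8,7) = 3.64 - 3.180·0.882353 = 0.834
Σt over all 10·12 pixels = 527043/2125 ≈ 248.0202353
V = pitch²·Σt = 1.92²·527043/2125 = 914.302

t(8,7)=0.834 V=914.302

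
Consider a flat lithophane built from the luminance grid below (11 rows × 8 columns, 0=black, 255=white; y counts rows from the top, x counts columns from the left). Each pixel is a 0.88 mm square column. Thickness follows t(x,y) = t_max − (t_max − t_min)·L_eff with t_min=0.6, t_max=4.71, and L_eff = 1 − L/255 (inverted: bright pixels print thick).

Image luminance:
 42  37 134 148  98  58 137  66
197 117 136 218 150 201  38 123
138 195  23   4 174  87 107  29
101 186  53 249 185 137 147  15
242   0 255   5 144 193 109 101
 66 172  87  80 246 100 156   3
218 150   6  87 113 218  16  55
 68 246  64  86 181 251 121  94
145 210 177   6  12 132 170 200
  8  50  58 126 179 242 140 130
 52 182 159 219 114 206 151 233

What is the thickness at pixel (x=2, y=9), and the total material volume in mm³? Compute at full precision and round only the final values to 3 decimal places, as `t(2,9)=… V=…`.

span = t_max - t_min = 4.71 - 0.6 = 4.110
L(2,9) = 58, L_eff = 1 - 58/255 = 0.772549 (inverted)
t(2,9) = 4.71 - 4.110·0.772549 = 1.535
Σt over all 11·8 pixels = 487717/2125 ≈ 229.5138824
V = pitch²·Σt = 0.88²·487717/2125 = 177.736

t(2,9)=1.535 V=177.736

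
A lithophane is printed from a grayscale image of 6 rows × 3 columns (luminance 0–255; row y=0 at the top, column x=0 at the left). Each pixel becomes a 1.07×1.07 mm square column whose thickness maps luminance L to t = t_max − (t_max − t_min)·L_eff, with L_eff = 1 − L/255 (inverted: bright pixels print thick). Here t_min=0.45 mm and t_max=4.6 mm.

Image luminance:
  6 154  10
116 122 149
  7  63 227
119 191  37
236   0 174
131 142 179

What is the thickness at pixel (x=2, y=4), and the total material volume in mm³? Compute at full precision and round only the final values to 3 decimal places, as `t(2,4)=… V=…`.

span = t_max - t_min = 4.6 - 0.45 = 4.150
L(2,4) = 174, L_eff = 1 - 174/255 = 0.317647 (inverted)
t(2,4) = 4.6 - 4.150·0.317647 = 3.282
Σt over all 6·3 pixels = 212539/5100 ≈ 41.6743137
V = pitch²·Σt = 1.07²·212539/5100 = 47.713

t(2,4)=3.282 V=47.713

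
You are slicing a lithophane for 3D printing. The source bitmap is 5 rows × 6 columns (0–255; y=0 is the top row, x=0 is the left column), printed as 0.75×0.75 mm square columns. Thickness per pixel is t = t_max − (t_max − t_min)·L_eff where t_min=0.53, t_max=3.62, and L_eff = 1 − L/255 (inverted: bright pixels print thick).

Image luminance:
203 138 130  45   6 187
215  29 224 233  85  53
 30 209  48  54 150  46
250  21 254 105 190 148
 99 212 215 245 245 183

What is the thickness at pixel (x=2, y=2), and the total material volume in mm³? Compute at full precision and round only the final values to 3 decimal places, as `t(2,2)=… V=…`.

span = t_max - t_min = 3.62 - 0.53 = 3.090
L(2,2) = 48, L_eff = 1 - 48/255 = 0.811765 (inverted)
t(2,2) = 3.62 - 3.090·0.811765 = 1.112
Σt over all 5·6 pixels = 286553/4250 ≈ 67.4242353
V = pitch²·Σt = 0.75²·286553/4250 = 37.926

t(2,2)=1.112 V=37.926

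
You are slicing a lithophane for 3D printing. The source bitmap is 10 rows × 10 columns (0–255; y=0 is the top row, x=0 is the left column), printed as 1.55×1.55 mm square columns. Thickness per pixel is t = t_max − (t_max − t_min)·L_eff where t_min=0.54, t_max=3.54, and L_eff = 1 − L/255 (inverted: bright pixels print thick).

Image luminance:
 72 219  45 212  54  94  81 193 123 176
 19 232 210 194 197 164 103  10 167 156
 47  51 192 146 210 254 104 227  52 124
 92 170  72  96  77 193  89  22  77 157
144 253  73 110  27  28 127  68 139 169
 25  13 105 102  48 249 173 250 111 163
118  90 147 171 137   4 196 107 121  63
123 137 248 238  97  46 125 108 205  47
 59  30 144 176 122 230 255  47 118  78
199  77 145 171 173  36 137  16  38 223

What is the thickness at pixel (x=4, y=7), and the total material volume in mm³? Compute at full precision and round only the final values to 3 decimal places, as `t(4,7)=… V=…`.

span = t_max - t_min = 3.54 - 0.54 = 3.000
L(4,7) = 97, L_eff = 1 - 97/255 = 0.619608 (inverted)
t(4,7) = 3.54 - 3.000·0.619608 = 1.681
Σt over all 10·10 pixels = 17142/85 ≈ 201.6705882
V = pitch²·Σt = 1.55²·17142/85 = 484.514

t(4,7)=1.681 V=484.514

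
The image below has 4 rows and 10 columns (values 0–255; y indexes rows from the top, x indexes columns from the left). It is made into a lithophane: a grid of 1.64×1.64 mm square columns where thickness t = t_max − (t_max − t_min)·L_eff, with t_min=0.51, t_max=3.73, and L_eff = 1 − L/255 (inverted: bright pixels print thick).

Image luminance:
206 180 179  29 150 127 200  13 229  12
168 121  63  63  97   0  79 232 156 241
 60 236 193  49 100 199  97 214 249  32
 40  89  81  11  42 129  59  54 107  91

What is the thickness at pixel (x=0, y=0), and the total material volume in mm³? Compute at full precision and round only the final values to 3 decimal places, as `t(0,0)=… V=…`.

span = t_max - t_min = 3.73 - 0.51 = 3.220
L(0,0) = 206, L_eff = 1 - 206/255 = 0.192157 (inverted)
t(0,0) = 3.73 - 3.220·0.192157 = 3.111
Σt over all 4·10 pixels = 337699/4250 ≈ 79.4585882
V = pitch²·Σt = 1.64²·337699/4250 = 213.712

t(0,0)=3.111 V=213.712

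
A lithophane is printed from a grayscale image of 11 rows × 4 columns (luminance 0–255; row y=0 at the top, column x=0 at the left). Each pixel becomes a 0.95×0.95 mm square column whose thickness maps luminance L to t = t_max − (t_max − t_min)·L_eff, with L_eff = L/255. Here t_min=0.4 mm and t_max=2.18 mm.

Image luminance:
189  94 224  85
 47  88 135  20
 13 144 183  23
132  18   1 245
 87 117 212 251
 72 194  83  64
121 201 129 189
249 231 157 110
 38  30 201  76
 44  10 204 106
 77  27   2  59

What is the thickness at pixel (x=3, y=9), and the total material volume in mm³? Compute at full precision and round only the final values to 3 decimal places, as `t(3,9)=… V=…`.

t(3,9)=1.440 V=55.182

span = t_max - t_min = 2.18 - 0.4 = 1.780
L(3,9) = 106, L_eff = 106/255 = 0.415686
t(3,9) = 2.18 - 1.780·0.415686 = 1.440
Σt over all 11·4 pixels = 389791/6375 ≈ 61.1436863
V = pitch²·Σt = 0.95²·389791/6375 = 55.182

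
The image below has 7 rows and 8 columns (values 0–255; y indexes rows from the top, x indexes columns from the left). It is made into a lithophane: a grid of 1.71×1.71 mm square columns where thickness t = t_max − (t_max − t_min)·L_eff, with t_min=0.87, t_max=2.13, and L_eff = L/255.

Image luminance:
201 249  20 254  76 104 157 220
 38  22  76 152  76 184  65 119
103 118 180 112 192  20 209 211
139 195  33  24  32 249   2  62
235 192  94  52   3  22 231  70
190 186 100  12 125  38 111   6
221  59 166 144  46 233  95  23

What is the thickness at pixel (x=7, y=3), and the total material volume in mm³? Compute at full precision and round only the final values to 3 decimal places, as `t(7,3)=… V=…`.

t(7,3)=1.824 V=254.178

span = t_max - t_min = 2.13 - 0.87 = 1.260
L(7,3) = 62, L_eff = 62/255 = 0.243137
t(7,3) = 2.13 - 1.260·0.243137 = 1.824
Σt over all 7·8 pixels = 184716/2125 ≈ 86.9251765
V = pitch²·Σt = 1.71²·184716/2125 = 254.178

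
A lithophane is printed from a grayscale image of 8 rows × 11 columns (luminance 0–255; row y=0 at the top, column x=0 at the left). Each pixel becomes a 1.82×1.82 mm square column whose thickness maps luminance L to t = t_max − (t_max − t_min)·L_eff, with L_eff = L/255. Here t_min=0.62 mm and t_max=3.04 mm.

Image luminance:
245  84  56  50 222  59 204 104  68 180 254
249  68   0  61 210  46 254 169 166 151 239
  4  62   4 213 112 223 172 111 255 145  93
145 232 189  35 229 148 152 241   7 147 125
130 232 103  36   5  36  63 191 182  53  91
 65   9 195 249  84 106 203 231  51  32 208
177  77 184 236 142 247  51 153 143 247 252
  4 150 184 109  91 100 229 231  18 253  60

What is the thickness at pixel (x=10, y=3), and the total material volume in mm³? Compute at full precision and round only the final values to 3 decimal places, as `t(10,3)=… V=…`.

t(10,3)=1.854 V=506.520

span = t_max - t_min = 3.04 - 0.62 = 2.420
L(10,3) = 125, L_eff = 125/255 = 0.490196
t(10,3) = 3.04 - 2.420·0.490196 = 1.854
Σt over all 8·11 pixels = 974842/6375 ≈ 152.9163922
V = pitch²·Σt = 1.82²·974842/6375 = 506.520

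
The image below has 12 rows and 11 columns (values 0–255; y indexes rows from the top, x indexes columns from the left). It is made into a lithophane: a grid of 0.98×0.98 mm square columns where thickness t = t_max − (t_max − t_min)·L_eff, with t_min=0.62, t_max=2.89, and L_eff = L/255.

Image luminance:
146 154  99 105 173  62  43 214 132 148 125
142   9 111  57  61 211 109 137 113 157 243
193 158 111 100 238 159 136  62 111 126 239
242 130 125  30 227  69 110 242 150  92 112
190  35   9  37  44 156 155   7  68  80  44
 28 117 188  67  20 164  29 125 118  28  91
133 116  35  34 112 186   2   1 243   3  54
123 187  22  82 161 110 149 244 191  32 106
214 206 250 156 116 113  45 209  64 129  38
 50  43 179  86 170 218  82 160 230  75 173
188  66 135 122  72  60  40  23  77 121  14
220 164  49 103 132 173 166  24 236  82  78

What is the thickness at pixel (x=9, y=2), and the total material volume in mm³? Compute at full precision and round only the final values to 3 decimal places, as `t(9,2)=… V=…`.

t(9,2)=1.768 V=234.797

span = t_max - t_min = 2.89 - 0.62 = 2.270
L(9,2) = 126, L_eff = 126/255 = 0.494118
t(9,2) = 2.89 - 2.270·0.494118 = 1.768
Σt over all 12·11 pixels = 207807/850 ≈ 244.4788235
V = pitch²·Σt = 0.98²·207807/850 = 234.797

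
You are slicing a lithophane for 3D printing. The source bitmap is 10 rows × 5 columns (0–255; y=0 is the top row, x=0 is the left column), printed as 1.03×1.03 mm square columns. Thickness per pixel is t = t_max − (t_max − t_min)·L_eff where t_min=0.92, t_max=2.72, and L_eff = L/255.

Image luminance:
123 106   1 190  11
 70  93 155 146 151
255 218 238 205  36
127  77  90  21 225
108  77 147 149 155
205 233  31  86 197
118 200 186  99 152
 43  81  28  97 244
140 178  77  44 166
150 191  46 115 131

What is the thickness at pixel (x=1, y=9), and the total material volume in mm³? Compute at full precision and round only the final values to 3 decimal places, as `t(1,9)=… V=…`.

span = t_max - t_min = 2.72 - 0.92 = 1.800
L(1,9) = 191, L_eff = 191/255 = 0.749020
t(1,9) = 2.72 - 1.800·0.749020 = 1.372
Σt over all 10·5 pixels = 38564/425 ≈ 90.7388235
V = pitch²·Σt = 1.03²·38564/425 = 96.265

t(1,9)=1.372 V=96.265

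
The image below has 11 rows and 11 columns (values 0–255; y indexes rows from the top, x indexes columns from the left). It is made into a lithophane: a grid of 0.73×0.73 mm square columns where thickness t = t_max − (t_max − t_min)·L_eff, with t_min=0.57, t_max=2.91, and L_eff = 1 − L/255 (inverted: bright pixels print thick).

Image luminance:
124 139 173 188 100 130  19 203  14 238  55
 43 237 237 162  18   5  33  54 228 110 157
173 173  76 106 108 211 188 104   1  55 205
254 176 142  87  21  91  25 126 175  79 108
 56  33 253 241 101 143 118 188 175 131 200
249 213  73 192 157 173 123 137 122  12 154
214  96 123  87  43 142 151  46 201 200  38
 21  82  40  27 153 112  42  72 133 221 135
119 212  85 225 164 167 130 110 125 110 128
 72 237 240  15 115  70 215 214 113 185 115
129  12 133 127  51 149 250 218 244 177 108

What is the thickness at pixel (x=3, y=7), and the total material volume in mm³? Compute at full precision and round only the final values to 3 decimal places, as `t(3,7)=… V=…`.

t(3,7)=0.818 V=113.715

span = t_max - t_min = 2.91 - 0.57 = 2.340
L(3,7) = 27, L_eff = 1 - 27/255 = 0.894118 (inverted)
t(3,7) = 2.91 - 2.340·0.894118 = 0.818
Σt over all 11·11 pixels = 1813809/8500 ≈ 213.3892941
V = pitch²·Σt = 0.73²·1813809/8500 = 113.715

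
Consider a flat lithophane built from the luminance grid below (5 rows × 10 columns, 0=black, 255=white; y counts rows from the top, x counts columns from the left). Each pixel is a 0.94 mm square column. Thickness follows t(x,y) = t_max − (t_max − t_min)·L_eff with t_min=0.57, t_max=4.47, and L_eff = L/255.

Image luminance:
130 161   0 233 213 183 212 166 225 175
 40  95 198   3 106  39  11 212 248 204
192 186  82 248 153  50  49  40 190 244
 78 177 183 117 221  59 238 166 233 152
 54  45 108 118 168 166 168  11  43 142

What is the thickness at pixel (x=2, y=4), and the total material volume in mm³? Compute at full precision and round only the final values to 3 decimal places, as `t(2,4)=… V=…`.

t(2,4)=2.818 V=103.766

span = t_max - t_min = 4.47 - 0.57 = 3.900
L(2,4) = 108, L_eff = 108/255 = 0.423529
t(2,4) = 4.47 - 3.900·0.423529 = 2.818
Σt over all 5·10 pixels = 9982/85 ≈ 117.4352941
V = pitch²·Σt = 0.94²·9982/85 = 103.766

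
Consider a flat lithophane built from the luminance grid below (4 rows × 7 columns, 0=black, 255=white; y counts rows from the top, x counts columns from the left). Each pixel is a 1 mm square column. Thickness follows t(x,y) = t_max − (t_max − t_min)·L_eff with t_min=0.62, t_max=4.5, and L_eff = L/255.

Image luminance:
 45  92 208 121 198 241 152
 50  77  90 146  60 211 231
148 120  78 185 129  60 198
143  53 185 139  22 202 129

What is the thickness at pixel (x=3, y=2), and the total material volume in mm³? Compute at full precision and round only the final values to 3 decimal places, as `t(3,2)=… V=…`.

t(3,2)=1.685 V=69.504

span = t_max - t_min = 4.5 - 0.62 = 3.880
L(3,2) = 185, L_eff = 185/255 = 0.725490
t(3,2) = 4.5 - 3.880·0.725490 = 1.685
Σt over all 4·7 pixels = 443089/6375 ≈ 69.5041569
V = pitch²·Σt = 1²·443089/6375 = 69.504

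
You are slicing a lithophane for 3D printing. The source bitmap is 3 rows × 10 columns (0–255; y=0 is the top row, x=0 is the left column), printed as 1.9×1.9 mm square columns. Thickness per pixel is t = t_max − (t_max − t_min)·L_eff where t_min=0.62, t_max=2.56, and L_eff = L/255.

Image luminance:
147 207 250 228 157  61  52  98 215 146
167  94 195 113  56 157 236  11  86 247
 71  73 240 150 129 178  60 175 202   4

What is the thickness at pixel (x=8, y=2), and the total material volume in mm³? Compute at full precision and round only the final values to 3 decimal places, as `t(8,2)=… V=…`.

t(8,2)=1.023 V=161.761

span = t_max - t_min = 2.56 - 0.62 = 1.940
L(8,2) = 202, L_eff = 202/255 = 0.792157
t(8,2) = 2.56 - 1.940·0.792157 = 1.023
Σt over all 3·10 pixels = 114263/2550 ≈ 44.8090196
V = pitch²·Σt = 1.9²·114263/2550 = 161.761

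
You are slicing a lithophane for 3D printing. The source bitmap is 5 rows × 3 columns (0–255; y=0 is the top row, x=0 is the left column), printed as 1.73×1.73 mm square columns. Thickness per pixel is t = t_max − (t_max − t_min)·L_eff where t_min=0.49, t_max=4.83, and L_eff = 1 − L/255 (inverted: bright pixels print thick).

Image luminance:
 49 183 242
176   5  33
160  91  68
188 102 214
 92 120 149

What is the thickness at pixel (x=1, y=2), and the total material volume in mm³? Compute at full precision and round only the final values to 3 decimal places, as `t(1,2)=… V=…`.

t(1,2)=2.039 V=117.354

span = t_max - t_min = 4.83 - 0.49 = 4.340
L(1,2) = 91, L_eff = 1 - 91/255 = 0.643137 (inverted)
t(1,2) = 4.83 - 4.340·0.643137 = 2.039
Σt over all 5·3 pixels = 333291/8500 ≈ 39.2107059
V = pitch²·Σt = 1.73²·333291/8500 = 117.354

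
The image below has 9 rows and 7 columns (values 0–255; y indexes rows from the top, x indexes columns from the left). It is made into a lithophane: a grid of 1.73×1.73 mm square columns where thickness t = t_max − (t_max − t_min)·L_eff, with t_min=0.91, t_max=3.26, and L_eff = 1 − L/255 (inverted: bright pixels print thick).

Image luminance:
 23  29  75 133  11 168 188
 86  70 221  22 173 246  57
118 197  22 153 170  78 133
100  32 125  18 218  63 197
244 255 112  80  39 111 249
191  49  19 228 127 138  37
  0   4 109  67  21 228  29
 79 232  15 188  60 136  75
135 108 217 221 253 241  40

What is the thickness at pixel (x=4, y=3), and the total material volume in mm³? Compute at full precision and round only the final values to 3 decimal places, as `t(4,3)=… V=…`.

span = t_max - t_min = 3.26 - 0.91 = 2.350
L(4,3) = 218, L_eff = 1 - 218/255 = 0.145098 (inverted)
t(4,3) = 3.26 - 2.350·0.145098 = 2.919
Σt over all 9·7 pixels = 9458/75 ≈ 126.1066667
V = pitch²·Σt = 1.73²·9458/75 = 377.425

t(4,3)=2.919 V=377.425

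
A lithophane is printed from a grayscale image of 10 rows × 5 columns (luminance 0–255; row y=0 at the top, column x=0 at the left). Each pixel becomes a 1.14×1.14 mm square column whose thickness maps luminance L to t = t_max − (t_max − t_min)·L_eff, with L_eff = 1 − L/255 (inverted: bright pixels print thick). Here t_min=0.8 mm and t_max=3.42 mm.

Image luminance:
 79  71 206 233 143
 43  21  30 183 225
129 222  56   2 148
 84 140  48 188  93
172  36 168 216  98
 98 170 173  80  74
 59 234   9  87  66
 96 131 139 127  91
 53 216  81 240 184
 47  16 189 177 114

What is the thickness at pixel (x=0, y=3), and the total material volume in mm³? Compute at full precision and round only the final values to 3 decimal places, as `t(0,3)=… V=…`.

t(0,3)=1.663 V=131.900

span = t_max - t_min = 3.42 - 0.8 = 2.620
L(0,3) = 84, L_eff = 1 - 84/255 = 0.670588 (inverted)
t(0,3) = 3.42 - 2.620·0.670588 = 1.663
Σt over all 10·5 pixels = 86269/850 ≈ 101.4929412
V = pitch²·Σt = 1.14²·86269/850 = 131.900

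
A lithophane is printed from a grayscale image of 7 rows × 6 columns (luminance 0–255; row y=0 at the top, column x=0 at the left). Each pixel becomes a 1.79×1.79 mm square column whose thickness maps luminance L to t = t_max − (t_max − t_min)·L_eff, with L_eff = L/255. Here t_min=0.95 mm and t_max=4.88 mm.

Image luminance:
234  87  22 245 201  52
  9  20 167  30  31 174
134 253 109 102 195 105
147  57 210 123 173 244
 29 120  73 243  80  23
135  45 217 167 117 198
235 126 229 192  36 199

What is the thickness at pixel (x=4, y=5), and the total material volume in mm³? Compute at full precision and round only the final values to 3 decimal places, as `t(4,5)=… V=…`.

t(4,5)=3.077 V=380.772

span = t_max - t_min = 4.88 - 0.95 = 3.930
L(4,5) = 117, L_eff = 117/255 = 0.458824
t(4,5) = 4.88 - 3.930·0.458824 = 3.077
Σt over all 7·6 pixels = 252533/2125 ≈ 118.8390588
V = pitch²·Σt = 1.79²·252533/2125 = 380.772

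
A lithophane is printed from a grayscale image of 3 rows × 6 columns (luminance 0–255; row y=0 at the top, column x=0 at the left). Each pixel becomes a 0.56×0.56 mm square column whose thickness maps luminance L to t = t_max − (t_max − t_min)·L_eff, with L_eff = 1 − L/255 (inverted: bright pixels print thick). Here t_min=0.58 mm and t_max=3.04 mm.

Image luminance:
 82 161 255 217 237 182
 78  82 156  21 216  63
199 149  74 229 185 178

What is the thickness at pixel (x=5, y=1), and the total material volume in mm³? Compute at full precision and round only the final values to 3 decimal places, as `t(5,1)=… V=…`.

t(5,1)=1.188 V=11.636

span = t_max - t_min = 3.04 - 0.58 = 2.460
L(5,1) = 63, L_eff = 1 - 63/255 = 0.752941 (inverted)
t(5,1) = 3.04 - 2.460·0.752941 = 1.188
Σt over all 3·6 pixels = 78847/2125 ≈ 37.1044706
V = pitch²·Σt = 0.56²·78847/2125 = 11.636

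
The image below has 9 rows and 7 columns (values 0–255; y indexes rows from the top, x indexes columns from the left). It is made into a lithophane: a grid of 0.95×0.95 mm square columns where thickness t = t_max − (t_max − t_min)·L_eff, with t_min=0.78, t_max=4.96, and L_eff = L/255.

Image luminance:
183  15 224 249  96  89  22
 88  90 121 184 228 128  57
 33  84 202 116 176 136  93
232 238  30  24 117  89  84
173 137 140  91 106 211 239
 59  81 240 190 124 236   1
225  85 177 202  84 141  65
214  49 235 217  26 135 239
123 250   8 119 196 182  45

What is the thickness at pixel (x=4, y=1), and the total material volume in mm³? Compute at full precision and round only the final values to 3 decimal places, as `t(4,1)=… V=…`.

span = t_max - t_min = 4.96 - 0.78 = 4.180
L(4,1) = 228, L_eff = 228/255 = 0.894118
t(4,1) = 4.96 - 4.180·0.894118 = 1.223
Σt over all 9·7 pixels = 2213263/12750 ≈ 173.5892549
V = pitch²·Σt = 0.95²·2213263/12750 = 156.664

t(4,1)=1.223 V=156.664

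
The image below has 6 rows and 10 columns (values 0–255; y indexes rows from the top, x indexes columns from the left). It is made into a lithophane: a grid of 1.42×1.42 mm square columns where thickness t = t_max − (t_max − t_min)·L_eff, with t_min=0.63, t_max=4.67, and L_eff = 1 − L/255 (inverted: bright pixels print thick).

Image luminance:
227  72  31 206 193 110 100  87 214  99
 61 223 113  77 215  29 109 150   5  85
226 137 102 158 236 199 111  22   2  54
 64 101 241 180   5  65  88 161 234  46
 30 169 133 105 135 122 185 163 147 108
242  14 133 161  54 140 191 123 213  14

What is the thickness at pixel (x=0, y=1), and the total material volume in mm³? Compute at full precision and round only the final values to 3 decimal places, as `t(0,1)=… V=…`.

span = t_max - t_min = 4.67 - 0.63 = 4.040
L(0,1) = 61, L_eff = 1 - 61/255 = 0.760784 (inverted)
t(0,1) = 4.67 - 4.040·0.760784 = 1.596
Σt over all 6·10 pixels = 198079/1275 ≈ 155.3560784
V = pitch²·Σt = 1.42²·198079/1275 = 313.260

t(0,1)=1.596 V=313.260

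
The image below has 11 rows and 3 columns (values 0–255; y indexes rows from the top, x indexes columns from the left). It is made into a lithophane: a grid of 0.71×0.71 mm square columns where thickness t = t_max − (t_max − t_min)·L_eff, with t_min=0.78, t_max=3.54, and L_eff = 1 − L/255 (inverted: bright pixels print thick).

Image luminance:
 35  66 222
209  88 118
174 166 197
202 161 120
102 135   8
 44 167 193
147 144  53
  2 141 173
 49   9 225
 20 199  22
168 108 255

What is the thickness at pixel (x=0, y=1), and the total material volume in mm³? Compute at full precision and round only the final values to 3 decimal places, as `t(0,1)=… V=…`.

t(0,1)=3.042 V=35.466

span = t_max - t_min = 3.54 - 0.78 = 2.760
L(0,1) = 209, L_eff = 1 - 209/255 = 0.180392 (inverted)
t(0,1) = 3.54 - 2.760·0.180392 = 3.042
Σt over all 11·3 pixels = 299007/4250 ≈ 70.3545882
V = pitch²·Σt = 0.71²·299007/4250 = 35.466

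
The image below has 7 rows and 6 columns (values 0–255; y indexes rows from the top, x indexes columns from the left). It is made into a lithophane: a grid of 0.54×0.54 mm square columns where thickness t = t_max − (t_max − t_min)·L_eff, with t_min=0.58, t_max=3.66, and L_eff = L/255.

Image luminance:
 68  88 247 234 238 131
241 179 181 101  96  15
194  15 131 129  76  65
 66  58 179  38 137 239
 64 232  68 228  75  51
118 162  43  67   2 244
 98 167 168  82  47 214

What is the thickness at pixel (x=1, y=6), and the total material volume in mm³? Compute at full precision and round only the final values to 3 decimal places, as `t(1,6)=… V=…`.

t(1,6)=1.643 V=26.242

span = t_max - t_min = 3.66 - 0.58 = 3.080
L(1,6) = 167, L_eff = 167/255 = 0.654902
t(1,6) = 3.66 - 3.080·0.654902 = 1.643
Σt over all 7·6 pixels = 573713/6375 ≈ 89.9941961
V = pitch²·Σt = 0.54²·573713/6375 = 26.242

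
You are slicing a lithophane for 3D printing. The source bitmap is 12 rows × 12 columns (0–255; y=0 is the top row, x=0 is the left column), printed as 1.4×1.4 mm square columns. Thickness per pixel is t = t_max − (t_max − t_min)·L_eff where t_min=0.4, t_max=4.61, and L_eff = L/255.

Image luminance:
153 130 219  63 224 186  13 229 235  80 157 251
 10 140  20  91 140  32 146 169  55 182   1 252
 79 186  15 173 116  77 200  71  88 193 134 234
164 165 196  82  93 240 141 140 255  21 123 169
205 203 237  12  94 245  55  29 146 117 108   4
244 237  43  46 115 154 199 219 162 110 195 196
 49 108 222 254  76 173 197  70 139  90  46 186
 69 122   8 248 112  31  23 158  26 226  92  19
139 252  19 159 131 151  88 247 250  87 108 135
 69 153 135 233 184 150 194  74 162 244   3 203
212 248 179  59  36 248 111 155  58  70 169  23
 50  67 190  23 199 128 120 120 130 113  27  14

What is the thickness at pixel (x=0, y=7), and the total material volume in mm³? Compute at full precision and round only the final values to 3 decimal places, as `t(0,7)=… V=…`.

span = t_max - t_min = 4.61 - 0.4 = 4.210
L(0,7) = 69, L_eff = 69/255 = 0.270588
t(0,7) = 4.61 - 4.210·0.270588 = 3.471
Σt over all 12·12 pixels = 8941129/25500 ≈ 350.6325098
V = pitch²·Σt = 1.4²·8941129/25500 = 687.240

t(0,7)=3.471 V=687.240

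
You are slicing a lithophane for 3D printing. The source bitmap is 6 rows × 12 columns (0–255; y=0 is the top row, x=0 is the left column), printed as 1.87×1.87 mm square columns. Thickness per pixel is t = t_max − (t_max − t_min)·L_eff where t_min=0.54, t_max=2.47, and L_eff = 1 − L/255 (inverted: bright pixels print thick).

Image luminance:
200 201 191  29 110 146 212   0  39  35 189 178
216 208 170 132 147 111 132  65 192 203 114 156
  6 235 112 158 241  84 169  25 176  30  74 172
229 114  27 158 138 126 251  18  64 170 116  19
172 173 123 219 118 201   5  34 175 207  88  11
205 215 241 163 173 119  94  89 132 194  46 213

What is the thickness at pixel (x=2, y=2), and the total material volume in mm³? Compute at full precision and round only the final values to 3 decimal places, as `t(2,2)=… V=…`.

span = t_max - t_min = 2.47 - 0.54 = 1.930
L(2,2) = 112, L_eff = 1 - 112/255 = 0.560784 (inverted)
t(2,2) = 2.47 - 1.930·0.560784 = 1.388
Σt over all 6·12 pixels = 1431577/12750 ≈ 112.2805490
V = pitch²·Σt = 1.87²·1431577/12750 = 392.634

t(2,2)=1.388 V=392.634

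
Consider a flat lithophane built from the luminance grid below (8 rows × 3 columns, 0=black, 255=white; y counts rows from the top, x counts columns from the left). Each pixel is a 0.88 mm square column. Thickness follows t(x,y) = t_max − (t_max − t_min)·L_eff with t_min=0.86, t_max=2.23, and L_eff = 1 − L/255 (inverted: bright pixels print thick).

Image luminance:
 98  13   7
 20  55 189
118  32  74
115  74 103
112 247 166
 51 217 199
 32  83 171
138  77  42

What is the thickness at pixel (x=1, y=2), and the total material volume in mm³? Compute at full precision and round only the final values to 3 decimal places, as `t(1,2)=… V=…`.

t(1,2)=1.032 V=26.106

span = t_max - t_min = 2.23 - 0.86 = 1.370
L(1,2) = 32, L_eff = 1 - 32/255 = 0.874510 (inverted)
t(1,2) = 2.23 - 1.370·0.874510 = 1.032
Σt over all 8·3 pixels = 286547/8500 ≈ 33.7114118
V = pitch²·Σt = 0.88²·286547/8500 = 26.106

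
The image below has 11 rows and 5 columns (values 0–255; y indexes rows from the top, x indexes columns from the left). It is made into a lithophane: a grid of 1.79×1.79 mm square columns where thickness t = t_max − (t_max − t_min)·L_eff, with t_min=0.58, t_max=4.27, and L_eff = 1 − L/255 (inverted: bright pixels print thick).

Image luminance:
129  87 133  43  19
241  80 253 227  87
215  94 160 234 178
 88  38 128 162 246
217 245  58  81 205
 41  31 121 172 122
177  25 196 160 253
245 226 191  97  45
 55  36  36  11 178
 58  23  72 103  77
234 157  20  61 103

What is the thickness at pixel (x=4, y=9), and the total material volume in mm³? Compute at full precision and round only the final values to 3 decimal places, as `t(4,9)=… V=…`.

span = t_max - t_min = 4.27 - 0.58 = 3.690
L(4,9) = 77, L_eff = 1 - 77/255 = 0.698039 (inverted)
t(4,9) = 4.27 - 3.690·0.698039 = 1.694
Σt over all 11·5 pixels = 282238/2125 ≈ 132.8178824
V = pitch²·Σt = 1.79²·282238/2125 = 425.562

t(4,9)=1.694 V=425.562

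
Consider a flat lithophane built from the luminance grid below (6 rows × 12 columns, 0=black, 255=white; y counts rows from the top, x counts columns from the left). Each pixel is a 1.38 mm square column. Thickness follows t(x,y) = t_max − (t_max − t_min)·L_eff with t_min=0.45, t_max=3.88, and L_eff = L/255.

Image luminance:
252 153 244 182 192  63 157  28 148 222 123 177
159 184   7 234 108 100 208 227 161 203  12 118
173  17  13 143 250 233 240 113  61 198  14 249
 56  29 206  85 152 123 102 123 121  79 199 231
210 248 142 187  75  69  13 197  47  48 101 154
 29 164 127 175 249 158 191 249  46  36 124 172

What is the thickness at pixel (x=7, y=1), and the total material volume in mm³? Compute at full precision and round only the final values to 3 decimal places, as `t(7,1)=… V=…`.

span = t_max - t_min = 3.88 - 0.45 = 3.430
L(7,1) = 227, L_eff = 227/255 = 0.890196
t(7,1) = 3.88 - 3.430·0.890196 = 0.827
Σt over all 6·12 pixels = 1221737/8500 ≈ 143.7337647
V = pitch²·Σt = 1.38²·1221737/8500 = 273.727

t(7,1)=0.827 V=273.727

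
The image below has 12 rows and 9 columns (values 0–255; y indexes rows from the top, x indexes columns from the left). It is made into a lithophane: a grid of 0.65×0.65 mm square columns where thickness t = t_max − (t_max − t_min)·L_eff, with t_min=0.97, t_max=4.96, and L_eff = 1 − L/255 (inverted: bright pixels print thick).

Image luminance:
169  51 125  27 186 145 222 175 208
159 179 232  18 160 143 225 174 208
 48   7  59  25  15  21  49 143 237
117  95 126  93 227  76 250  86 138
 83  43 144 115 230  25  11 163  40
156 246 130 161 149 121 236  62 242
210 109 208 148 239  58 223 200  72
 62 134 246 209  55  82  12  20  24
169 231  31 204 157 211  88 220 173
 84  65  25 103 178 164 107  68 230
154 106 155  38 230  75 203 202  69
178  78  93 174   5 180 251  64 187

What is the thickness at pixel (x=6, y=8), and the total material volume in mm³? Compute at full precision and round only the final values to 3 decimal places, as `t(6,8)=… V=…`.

t(6,8)=2.347 V=138.374

span = t_max - t_min = 4.96 - 0.97 = 3.990
L(6,8) = 88, L_eff = 1 - 88/255 = 0.654902 (inverted)
t(6,8) = 4.96 - 3.990·0.654902 = 2.347
Σt over all 12·9 pixels = 695962/2125 ≈ 327.5115294
V = pitch²·Σt = 0.65²·695962/2125 = 138.374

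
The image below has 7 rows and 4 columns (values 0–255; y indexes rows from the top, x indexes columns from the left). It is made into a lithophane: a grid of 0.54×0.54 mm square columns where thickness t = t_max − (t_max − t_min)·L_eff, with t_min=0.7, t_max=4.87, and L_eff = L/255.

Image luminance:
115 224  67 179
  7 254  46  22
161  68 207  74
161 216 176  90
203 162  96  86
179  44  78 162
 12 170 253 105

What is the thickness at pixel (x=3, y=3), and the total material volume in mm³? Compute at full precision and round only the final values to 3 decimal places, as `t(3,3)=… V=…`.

t(3,3)=3.398 V=22.515

span = t_max - t_min = 4.87 - 0.7 = 4.170
L(3,3) = 90, L_eff = 90/255 = 0.352941
t(3,3) = 4.87 - 4.170·0.352941 = 3.398
Σt over all 7·4 pixels = 656297/8500 ≈ 77.2114118
V = pitch²·Σt = 0.54²·656297/8500 = 22.515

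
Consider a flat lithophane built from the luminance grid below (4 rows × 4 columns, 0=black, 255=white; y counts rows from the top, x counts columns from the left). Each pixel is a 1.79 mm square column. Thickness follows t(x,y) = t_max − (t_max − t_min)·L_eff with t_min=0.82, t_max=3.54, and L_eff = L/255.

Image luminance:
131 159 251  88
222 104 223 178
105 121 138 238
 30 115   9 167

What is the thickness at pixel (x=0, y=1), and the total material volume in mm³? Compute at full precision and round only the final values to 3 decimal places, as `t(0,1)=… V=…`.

t(0,1)=1.172 V=103.591

span = t_max - t_min = 3.54 - 0.82 = 2.720
L(0,1) = 222, L_eff = 222/255 = 0.870588
t(0,1) = 3.54 - 2.720·0.870588 = 1.172
Σt over all 4·4 pixels = 12124/375 ≈ 32.3306667
V = pitch²·Σt = 1.79²·12124/375 = 103.591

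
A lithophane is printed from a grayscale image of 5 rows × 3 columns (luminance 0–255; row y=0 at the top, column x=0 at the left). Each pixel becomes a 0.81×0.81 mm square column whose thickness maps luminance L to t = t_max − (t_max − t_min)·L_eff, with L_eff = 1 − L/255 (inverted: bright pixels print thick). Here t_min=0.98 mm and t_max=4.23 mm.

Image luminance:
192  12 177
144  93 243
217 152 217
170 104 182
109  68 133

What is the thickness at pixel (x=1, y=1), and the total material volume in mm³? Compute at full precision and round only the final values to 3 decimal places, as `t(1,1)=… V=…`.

t(1,1)=2.165 V=28.150

span = t_max - t_min = 4.23 - 0.98 = 3.250
L(1,1) = 93, L_eff = 1 - 93/255 = 0.635294 (inverted)
t(1,1) = 4.23 - 3.250·0.635294 = 2.165
Σt over all 5·3 pixels = 43763/1020 ≈ 42.9049020
V = pitch²·Σt = 0.81²·43763/1020 = 28.150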